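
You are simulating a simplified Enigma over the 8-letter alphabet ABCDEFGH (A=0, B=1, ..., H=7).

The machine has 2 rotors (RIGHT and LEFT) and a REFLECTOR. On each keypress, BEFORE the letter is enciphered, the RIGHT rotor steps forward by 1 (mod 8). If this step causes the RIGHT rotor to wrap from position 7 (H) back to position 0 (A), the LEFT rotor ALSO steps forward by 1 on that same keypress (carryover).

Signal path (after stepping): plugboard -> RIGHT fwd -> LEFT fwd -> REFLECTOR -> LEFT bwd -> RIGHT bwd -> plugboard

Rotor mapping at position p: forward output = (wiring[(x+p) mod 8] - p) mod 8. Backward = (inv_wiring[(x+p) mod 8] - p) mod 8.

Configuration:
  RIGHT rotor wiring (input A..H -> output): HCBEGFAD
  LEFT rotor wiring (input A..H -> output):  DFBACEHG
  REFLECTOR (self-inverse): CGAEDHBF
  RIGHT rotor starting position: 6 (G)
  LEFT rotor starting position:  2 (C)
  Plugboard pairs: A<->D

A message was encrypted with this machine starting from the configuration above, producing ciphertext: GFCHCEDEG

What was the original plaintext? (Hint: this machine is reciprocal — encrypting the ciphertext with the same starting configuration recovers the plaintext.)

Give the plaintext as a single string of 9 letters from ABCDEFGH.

Answer: HEEFGCHAE

Derivation:
Char 1 ('G'): step: R->7, L=2; G->plug->G->R->G->L->B->refl->G->L'->B->R'->H->plug->H
Char 2 ('F'): step: R->0, L->3 (L advanced); F->plug->F->R->F->L->A->refl->C->L'->G->R'->E->plug->E
Char 3 ('C'): step: R->1, L=3; C->plug->C->R->D->L->E->refl->D->L'->E->R'->E->plug->E
Char 4 ('H'): step: R->2, L=3; H->plug->H->R->A->L->F->refl->H->L'->B->R'->F->plug->F
Char 5 ('C'): step: R->3, L=3; C->plug->C->R->C->L->B->refl->G->L'->H->R'->G->plug->G
Char 6 ('E'): step: R->4, L=3; E->plug->E->R->D->L->E->refl->D->L'->E->R'->C->plug->C
Char 7 ('D'): step: R->5, L=3; D->plug->A->R->A->L->F->refl->H->L'->B->R'->H->plug->H
Char 8 ('E'): step: R->6, L=3; E->plug->E->R->D->L->E->refl->D->L'->E->R'->D->plug->A
Char 9 ('G'): step: R->7, L=3; G->plug->G->R->G->L->C->refl->A->L'->F->R'->E->plug->E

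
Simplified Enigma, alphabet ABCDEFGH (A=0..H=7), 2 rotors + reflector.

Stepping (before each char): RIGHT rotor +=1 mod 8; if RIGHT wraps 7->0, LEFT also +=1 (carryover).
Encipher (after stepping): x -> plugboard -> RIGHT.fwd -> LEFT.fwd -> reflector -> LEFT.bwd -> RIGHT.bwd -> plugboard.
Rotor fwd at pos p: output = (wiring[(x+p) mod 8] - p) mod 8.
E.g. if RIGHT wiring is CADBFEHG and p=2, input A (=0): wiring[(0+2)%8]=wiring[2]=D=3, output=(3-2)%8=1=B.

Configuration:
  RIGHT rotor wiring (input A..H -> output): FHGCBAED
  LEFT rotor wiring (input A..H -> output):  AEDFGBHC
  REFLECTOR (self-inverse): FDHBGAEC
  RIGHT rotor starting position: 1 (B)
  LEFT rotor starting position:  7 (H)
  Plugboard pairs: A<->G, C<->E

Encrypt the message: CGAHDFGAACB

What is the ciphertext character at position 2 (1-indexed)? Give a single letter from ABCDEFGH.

Char 1 ('C'): step: R->2, L=7; C->plug->E->R->C->L->F->refl->A->L'->H->R'->C->plug->E
Char 2 ('G'): step: R->3, L=7; G->plug->A->R->H->L->A->refl->F->L'->C->R'->F->plug->F

F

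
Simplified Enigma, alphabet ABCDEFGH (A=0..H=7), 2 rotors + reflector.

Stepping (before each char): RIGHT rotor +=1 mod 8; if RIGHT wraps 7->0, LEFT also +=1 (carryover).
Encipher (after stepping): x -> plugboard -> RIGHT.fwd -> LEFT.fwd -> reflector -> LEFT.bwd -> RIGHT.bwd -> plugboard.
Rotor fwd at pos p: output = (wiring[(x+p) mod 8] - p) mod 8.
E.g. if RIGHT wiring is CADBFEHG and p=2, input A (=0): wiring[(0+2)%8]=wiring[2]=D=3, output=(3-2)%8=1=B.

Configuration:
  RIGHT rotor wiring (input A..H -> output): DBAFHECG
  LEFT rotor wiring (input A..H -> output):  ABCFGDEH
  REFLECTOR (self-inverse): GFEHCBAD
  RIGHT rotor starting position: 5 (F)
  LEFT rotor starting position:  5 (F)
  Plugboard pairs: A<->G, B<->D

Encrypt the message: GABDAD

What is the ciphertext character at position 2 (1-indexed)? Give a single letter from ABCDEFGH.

Char 1 ('G'): step: R->6, L=5; G->plug->A->R->E->L->E->refl->C->L'->C->R'->E->plug->E
Char 2 ('A'): step: R->7, L=5; A->plug->G->R->F->L->F->refl->B->L'->H->R'->A->plug->G

G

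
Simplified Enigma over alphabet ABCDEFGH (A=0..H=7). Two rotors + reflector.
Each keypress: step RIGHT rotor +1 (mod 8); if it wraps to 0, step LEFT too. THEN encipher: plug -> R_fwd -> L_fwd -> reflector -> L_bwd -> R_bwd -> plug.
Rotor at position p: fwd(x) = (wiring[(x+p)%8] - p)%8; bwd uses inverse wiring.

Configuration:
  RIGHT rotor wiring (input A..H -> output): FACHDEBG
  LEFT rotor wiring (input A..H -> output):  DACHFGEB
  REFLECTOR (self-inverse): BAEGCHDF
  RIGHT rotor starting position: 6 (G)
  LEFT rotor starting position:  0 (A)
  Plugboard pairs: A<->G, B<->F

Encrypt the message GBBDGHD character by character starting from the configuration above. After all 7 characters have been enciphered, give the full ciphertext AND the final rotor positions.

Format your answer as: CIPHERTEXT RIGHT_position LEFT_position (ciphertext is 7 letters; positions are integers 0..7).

Char 1 ('G'): step: R->7, L=0; G->plug->A->R->H->L->B->refl->A->L'->B->R'->C->plug->C
Char 2 ('B'): step: R->0, L->1 (L advanced); B->plug->F->R->E->L->F->refl->H->L'->A->R'->B->plug->F
Char 3 ('B'): step: R->1, L=1; B->plug->F->R->A->L->H->refl->F->L'->E->R'->H->plug->H
Char 4 ('D'): step: R->2, L=1; D->plug->D->R->C->L->G->refl->D->L'->F->R'->B->plug->F
Char 5 ('G'): step: R->3, L=1; G->plug->A->R->E->L->F->refl->H->L'->A->R'->B->plug->F
Char 6 ('H'): step: R->4, L=1; H->plug->H->R->D->L->E->refl->C->L'->H->R'->A->plug->G
Char 7 ('D'): step: R->5, L=1; D->plug->D->R->A->L->H->refl->F->L'->E->R'->B->plug->F
Final: ciphertext=CFHFFGF, RIGHT=5, LEFT=1

Answer: CFHFFGF 5 1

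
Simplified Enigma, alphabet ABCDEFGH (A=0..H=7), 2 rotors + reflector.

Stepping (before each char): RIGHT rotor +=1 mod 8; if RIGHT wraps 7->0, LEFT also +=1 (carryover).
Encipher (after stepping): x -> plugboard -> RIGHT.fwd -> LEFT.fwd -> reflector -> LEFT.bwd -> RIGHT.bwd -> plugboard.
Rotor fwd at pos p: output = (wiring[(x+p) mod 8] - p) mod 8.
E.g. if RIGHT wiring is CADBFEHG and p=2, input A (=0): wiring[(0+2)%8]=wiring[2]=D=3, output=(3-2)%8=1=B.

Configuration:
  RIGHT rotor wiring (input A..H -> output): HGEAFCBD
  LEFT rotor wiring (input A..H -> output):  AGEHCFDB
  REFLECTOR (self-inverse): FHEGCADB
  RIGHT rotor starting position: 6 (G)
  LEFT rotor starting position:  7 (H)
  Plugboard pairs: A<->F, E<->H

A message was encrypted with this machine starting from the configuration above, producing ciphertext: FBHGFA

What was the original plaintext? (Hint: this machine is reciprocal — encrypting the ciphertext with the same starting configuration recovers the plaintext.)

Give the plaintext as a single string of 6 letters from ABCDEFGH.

Answer: GGEDHE

Derivation:
Char 1 ('F'): step: R->7, L=7; F->plug->A->R->E->L->A->refl->F->L'->D->R'->G->plug->G
Char 2 ('B'): step: R->0, L->0 (L advanced); B->plug->B->R->G->L->D->refl->G->L'->B->R'->G->plug->G
Char 3 ('H'): step: R->1, L=0; H->plug->E->R->B->L->G->refl->D->L'->G->R'->H->plug->E
Char 4 ('G'): step: R->2, L=0; G->plug->G->R->F->L->F->refl->A->L'->A->R'->D->plug->D
Char 5 ('F'): step: R->3, L=0; F->plug->A->R->F->L->F->refl->A->L'->A->R'->E->plug->H
Char 6 ('A'): step: R->4, L=0; A->plug->F->R->C->L->E->refl->C->L'->E->R'->H->plug->E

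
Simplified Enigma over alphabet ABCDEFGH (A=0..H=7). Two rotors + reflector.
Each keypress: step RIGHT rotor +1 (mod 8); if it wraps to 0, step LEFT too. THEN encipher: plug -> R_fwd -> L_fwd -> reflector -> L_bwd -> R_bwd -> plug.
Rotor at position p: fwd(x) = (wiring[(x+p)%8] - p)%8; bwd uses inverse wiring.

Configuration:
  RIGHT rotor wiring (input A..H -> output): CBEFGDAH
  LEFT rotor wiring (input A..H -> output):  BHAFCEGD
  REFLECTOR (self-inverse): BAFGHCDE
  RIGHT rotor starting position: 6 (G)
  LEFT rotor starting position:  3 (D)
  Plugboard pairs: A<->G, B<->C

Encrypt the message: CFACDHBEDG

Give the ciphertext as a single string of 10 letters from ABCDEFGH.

Answer: DECEBCEDGD

Derivation:
Char 1 ('C'): step: R->7, L=3; C->plug->B->R->D->L->D->refl->G->L'->F->R'->D->plug->D
Char 2 ('F'): step: R->0, L->4 (L advanced); F->plug->F->R->D->L->H->refl->E->L'->G->R'->E->plug->E
Char 3 ('A'): step: R->1, L=4; A->plug->G->R->G->L->E->refl->H->L'->D->R'->B->plug->C
Char 4 ('C'): step: R->2, L=4; C->plug->B->R->D->L->H->refl->E->L'->G->R'->E->plug->E
Char 5 ('D'): step: R->3, L=4; D->plug->D->R->F->L->D->refl->G->L'->A->R'->C->plug->B
Char 6 ('H'): step: R->4, L=4; H->plug->H->R->B->L->A->refl->B->L'->H->R'->B->plug->C
Char 7 ('B'): step: R->5, L=4; B->plug->C->R->C->L->C->refl->F->L'->E->R'->E->plug->E
Char 8 ('E'): step: R->6, L=4; E->plug->E->R->G->L->E->refl->H->L'->D->R'->D->plug->D
Char 9 ('D'): step: R->7, L=4; D->plug->D->R->F->L->D->refl->G->L'->A->R'->A->plug->G
Char 10 ('G'): step: R->0, L->5 (L advanced); G->plug->A->R->C->L->G->refl->D->L'->F->R'->D->plug->D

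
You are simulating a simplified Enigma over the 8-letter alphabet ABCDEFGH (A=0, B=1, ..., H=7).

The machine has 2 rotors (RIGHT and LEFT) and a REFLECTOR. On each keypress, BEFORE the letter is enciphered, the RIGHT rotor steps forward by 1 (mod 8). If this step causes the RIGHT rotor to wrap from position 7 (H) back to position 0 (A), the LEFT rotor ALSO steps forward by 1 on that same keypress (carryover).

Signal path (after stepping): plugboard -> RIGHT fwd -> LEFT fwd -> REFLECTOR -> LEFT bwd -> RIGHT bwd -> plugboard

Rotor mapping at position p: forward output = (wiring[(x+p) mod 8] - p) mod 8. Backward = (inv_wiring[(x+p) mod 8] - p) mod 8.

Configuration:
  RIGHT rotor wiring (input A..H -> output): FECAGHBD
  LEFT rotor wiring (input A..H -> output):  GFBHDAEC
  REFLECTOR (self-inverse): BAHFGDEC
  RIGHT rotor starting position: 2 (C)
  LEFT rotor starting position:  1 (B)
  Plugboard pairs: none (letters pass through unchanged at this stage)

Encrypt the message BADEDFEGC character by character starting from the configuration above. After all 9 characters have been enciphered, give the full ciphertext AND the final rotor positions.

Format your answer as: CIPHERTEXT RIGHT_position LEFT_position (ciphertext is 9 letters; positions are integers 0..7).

Answer: CFAAAGABE 3 2

Derivation:
Char 1 ('B'): step: R->3, L=1; B->plug->B->R->D->L->C->refl->H->L'->E->R'->C->plug->C
Char 2 ('A'): step: R->4, L=1; A->plug->A->R->C->L->G->refl->E->L'->A->R'->F->plug->F
Char 3 ('D'): step: R->5, L=1; D->plug->D->R->A->L->E->refl->G->L'->C->R'->A->plug->A
Char 4 ('E'): step: R->6, L=1; E->plug->E->R->E->L->H->refl->C->L'->D->R'->A->plug->A
Char 5 ('D'): step: R->7, L=1; D->plug->D->R->D->L->C->refl->H->L'->E->R'->A->plug->A
Char 6 ('F'): step: R->0, L->2 (L advanced); F->plug->F->R->H->L->D->refl->F->L'->B->R'->G->plug->G
Char 7 ('E'): step: R->1, L=2; E->plug->E->R->G->L->E->refl->G->L'->D->R'->A->plug->A
Char 8 ('G'): step: R->2, L=2; G->plug->G->R->D->L->G->refl->E->L'->G->R'->B->plug->B
Char 9 ('C'): step: R->3, L=2; C->plug->C->R->E->L->C->refl->H->L'->A->R'->E->plug->E
Final: ciphertext=CFAAAGABE, RIGHT=3, LEFT=2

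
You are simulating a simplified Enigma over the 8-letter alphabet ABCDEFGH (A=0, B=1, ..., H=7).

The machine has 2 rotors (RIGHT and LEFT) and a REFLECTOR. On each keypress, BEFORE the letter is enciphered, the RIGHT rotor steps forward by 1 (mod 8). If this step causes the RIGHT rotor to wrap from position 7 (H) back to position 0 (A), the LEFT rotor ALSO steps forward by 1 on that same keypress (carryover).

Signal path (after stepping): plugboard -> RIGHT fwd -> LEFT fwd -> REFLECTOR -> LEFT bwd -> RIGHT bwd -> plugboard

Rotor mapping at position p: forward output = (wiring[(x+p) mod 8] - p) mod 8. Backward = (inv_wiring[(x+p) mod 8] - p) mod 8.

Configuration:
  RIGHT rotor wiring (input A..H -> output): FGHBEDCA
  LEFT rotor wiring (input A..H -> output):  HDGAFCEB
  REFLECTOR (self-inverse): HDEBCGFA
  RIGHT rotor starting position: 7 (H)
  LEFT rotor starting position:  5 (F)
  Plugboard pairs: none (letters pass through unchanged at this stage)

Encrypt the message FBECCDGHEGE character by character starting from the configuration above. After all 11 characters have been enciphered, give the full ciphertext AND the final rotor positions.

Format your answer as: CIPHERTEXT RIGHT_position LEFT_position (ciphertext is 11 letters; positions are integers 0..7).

Answer: HHGGDCADBAC 2 7

Derivation:
Char 1 ('F'): step: R->0, L->6 (L advanced); F->plug->F->R->D->L->F->refl->G->L'->A->R'->H->plug->H
Char 2 ('B'): step: R->1, L=6; B->plug->B->R->G->L->H->refl->A->L'->E->R'->H->plug->H
Char 3 ('E'): step: R->2, L=6; E->plug->E->R->A->L->G->refl->F->L'->D->R'->G->plug->G
Char 4 ('C'): step: R->3, L=6; C->plug->C->R->A->L->G->refl->F->L'->D->R'->G->plug->G
Char 5 ('C'): step: R->4, L=6; C->plug->C->R->G->L->H->refl->A->L'->E->R'->D->plug->D
Char 6 ('D'): step: R->5, L=6; D->plug->D->R->A->L->G->refl->F->L'->D->R'->C->plug->C
Char 7 ('G'): step: R->6, L=6; G->plug->G->R->G->L->H->refl->A->L'->E->R'->A->plug->A
Char 8 ('H'): step: R->7, L=6; H->plug->H->R->D->L->F->refl->G->L'->A->R'->D->plug->D
Char 9 ('E'): step: R->0, L->7 (L advanced); E->plug->E->R->E->L->B->refl->D->L'->G->R'->B->plug->B
Char 10 ('G'): step: R->1, L=7; G->plug->G->R->H->L->F->refl->G->L'->F->R'->A->plug->A
Char 11 ('E'): step: R->2, L=7; E->plug->E->R->A->L->C->refl->E->L'->C->R'->C->plug->C
Final: ciphertext=HHGGDCADBAC, RIGHT=2, LEFT=7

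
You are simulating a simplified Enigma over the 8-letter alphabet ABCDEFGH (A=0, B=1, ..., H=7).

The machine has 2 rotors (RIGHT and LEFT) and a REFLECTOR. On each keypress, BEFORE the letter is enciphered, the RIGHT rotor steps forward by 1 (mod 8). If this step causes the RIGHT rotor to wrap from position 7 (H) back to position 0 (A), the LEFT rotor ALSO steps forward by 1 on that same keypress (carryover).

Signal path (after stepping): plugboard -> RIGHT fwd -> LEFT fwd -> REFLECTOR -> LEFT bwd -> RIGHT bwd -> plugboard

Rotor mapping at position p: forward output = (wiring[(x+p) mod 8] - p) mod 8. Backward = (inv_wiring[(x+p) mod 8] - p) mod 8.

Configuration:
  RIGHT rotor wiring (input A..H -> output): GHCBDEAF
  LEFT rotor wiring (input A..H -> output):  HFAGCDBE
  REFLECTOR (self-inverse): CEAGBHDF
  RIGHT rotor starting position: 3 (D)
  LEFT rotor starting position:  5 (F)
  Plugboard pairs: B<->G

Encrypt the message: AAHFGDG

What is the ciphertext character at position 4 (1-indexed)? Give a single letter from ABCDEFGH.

Char 1 ('A'): step: R->4, L=5; A->plug->A->R->H->L->F->refl->H->L'->C->R'->E->plug->E
Char 2 ('A'): step: R->5, L=5; A->plug->A->R->H->L->F->refl->H->L'->C->R'->E->plug->E
Char 3 ('H'): step: R->6, L=5; H->plug->H->R->G->L->B->refl->E->L'->B->R'->D->plug->D
Char 4 ('F'): step: R->7, L=5; F->plug->F->R->E->L->A->refl->C->L'->D->R'->D->plug->D

D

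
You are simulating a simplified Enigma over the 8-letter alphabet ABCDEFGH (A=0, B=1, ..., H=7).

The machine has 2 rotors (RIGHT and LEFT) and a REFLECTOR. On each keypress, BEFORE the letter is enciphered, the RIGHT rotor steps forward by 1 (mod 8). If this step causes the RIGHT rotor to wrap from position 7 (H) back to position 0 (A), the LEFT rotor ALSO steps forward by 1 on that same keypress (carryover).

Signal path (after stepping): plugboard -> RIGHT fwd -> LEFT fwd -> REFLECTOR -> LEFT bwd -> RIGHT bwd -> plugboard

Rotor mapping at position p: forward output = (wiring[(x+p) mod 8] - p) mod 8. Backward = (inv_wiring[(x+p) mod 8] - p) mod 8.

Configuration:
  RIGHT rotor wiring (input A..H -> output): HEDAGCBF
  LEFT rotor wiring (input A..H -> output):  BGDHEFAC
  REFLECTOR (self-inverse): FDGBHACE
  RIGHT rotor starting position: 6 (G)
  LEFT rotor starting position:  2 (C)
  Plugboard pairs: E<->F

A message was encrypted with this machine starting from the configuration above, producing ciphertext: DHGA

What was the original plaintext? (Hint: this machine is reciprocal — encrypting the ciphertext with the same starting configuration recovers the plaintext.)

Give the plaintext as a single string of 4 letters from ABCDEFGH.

Char 1 ('D'): step: R->7, L=2; D->plug->D->R->E->L->G->refl->C->L'->C->R'->H->plug->H
Char 2 ('H'): step: R->0, L->3 (L advanced); H->plug->H->R->F->L->G->refl->C->L'->C->R'->F->plug->E
Char 3 ('G'): step: R->1, L=3; G->plug->G->R->E->L->H->refl->E->L'->A->R'->F->plug->E
Char 4 ('A'): step: R->2, L=3; A->plug->A->R->B->L->B->refl->D->L'->G->R'->B->plug->B

Answer: HEEB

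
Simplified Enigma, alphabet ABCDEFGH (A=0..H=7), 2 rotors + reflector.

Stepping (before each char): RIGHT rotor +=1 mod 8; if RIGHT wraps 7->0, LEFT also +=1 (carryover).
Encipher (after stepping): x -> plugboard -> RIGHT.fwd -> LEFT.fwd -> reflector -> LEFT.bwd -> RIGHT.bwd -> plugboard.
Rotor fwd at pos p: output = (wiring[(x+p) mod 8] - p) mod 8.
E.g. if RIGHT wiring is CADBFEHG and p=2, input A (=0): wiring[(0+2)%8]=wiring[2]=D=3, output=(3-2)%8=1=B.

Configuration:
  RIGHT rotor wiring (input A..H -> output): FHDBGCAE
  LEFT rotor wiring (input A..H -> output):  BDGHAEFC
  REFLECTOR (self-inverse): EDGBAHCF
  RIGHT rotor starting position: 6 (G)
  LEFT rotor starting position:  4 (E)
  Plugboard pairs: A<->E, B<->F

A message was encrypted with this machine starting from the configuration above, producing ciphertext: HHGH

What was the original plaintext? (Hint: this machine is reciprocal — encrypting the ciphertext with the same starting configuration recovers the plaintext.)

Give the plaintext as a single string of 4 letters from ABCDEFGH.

Answer: CAAF

Derivation:
Char 1 ('H'): step: R->7, L=4; H->plug->H->R->B->L->A->refl->E->L'->A->R'->C->plug->C
Char 2 ('H'): step: R->0, L->5 (L advanced); H->plug->H->R->E->L->G->refl->C->L'->G->R'->E->plug->A
Char 3 ('G'): step: R->1, L=5; G->plug->G->R->D->L->E->refl->A->L'->B->R'->E->plug->A
Char 4 ('H'): step: R->2, L=5; H->plug->H->R->F->L->B->refl->D->L'->H->R'->B->plug->F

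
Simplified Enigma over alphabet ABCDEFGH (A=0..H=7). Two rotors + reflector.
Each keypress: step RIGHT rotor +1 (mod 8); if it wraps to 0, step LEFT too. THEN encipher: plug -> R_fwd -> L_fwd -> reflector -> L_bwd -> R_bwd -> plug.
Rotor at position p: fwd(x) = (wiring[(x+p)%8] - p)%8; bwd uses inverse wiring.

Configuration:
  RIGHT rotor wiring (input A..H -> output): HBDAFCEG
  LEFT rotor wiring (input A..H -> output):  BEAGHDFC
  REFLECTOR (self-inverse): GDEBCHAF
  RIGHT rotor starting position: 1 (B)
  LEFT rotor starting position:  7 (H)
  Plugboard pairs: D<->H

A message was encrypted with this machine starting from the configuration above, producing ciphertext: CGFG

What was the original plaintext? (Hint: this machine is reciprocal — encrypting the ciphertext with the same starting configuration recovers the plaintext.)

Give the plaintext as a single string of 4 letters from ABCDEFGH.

Char 1 ('C'): step: R->2, L=7; C->plug->C->R->D->L->B->refl->D->L'->A->R'->D->plug->H
Char 2 ('G'): step: R->3, L=7; G->plug->G->R->G->L->E->refl->C->L'->B->R'->D->plug->H
Char 3 ('F'): step: R->4, L=7; F->plug->F->R->F->L->A->refl->G->L'->H->R'->G->plug->G
Char 4 ('G'): step: R->5, L=7; G->plug->G->R->D->L->B->refl->D->L'->A->R'->H->plug->D

Answer: HHGD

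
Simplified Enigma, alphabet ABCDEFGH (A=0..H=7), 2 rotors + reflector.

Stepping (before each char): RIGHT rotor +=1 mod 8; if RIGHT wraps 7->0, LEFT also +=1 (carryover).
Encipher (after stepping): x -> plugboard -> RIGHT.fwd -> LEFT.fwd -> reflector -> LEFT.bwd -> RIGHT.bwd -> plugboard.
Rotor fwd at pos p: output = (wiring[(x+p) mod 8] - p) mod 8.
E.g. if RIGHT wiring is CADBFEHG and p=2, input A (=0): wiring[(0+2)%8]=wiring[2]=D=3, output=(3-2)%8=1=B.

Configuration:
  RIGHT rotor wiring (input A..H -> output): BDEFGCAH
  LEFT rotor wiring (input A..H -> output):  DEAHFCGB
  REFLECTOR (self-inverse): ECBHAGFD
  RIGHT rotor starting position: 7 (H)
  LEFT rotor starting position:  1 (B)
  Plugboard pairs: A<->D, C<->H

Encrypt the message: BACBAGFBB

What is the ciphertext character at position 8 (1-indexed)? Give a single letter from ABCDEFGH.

Char 1 ('B'): step: R->0, L->2 (L advanced); B->plug->B->R->D->L->A->refl->E->L'->E->R'->C->plug->H
Char 2 ('A'): step: R->1, L=2; A->plug->D->R->F->L->H->refl->D->L'->C->R'->A->plug->D
Char 3 ('C'): step: R->2, L=2; C->plug->H->R->B->L->F->refl->G->L'->A->R'->D->plug->A
Char 4 ('B'): step: R->3, L=2; B->plug->B->R->D->L->A->refl->E->L'->E->R'->E->plug->E
Char 5 ('A'): step: R->4, L=2; A->plug->D->R->D->L->A->refl->E->L'->E->R'->C->plug->H
Char 6 ('G'): step: R->5, L=2; G->plug->G->R->A->L->G->refl->F->L'->B->R'->H->plug->C
Char 7 ('F'): step: R->6, L=2; F->plug->F->R->H->L->C->refl->B->L'->G->R'->E->plug->E
Char 8 ('B'): step: R->7, L=2; B->plug->B->R->C->L->D->refl->H->L'->F->R'->D->plug->A

A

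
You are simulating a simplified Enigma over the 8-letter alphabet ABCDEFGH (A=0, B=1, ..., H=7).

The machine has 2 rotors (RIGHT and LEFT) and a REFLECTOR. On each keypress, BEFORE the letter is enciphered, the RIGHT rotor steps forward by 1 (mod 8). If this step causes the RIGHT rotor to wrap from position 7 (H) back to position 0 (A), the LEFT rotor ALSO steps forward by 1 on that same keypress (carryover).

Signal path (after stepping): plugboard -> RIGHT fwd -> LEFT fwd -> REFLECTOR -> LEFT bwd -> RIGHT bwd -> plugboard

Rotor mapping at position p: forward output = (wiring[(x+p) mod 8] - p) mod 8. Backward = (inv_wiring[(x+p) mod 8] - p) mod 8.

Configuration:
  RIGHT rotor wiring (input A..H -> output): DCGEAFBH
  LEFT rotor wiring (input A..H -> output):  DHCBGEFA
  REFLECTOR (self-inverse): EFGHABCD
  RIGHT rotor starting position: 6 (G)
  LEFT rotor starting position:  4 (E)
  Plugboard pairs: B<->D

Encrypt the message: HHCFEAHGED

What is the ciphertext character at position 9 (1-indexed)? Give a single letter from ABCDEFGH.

Char 1 ('H'): step: R->7, L=4; H->plug->H->R->C->L->B->refl->F->L'->H->R'->D->plug->B
Char 2 ('H'): step: R->0, L->5 (L advanced); H->plug->H->R->H->L->B->refl->F->L'->F->R'->F->plug->F
Char 3 ('C'): step: R->1, L=5; C->plug->C->R->D->L->G->refl->C->L'->E->R'->E->plug->E
Char 4 ('F'): step: R->2, L=5; F->plug->F->R->F->L->F->refl->B->L'->H->R'->E->plug->E
Char 5 ('E'): step: R->3, L=5; E->plug->E->R->E->L->C->refl->G->L'->D->R'->H->plug->H
Char 6 ('A'): step: R->4, L=5; A->plug->A->R->E->L->C->refl->G->L'->D->R'->D->plug->B
Char 7 ('H'): step: R->5, L=5; H->plug->H->R->D->L->G->refl->C->L'->E->R'->B->plug->D
Char 8 ('G'): step: R->6, L=5; G->plug->G->R->C->L->D->refl->H->L'->A->R'->E->plug->E
Char 9 ('E'): step: R->7, L=5; E->plug->E->R->F->L->F->refl->B->L'->H->R'->D->plug->B

B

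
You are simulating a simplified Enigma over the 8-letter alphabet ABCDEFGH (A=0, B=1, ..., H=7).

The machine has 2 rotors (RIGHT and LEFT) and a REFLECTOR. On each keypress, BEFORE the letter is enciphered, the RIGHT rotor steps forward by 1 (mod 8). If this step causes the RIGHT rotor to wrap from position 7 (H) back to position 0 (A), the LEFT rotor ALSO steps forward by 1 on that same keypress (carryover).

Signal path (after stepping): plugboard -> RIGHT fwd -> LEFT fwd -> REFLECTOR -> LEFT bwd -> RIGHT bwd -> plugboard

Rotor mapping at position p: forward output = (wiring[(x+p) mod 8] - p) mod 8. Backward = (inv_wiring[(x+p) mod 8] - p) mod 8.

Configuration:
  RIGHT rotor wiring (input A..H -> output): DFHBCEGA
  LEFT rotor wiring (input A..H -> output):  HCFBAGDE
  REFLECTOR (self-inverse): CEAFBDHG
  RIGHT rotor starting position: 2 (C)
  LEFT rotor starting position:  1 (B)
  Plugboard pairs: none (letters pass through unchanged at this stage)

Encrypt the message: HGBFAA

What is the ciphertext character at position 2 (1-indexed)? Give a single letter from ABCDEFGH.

Char 1 ('H'): step: R->3, L=1; H->plug->H->R->E->L->F->refl->D->L'->G->R'->A->plug->A
Char 2 ('G'): step: R->4, L=1; G->plug->G->R->D->L->H->refl->G->L'->H->R'->E->plug->E

E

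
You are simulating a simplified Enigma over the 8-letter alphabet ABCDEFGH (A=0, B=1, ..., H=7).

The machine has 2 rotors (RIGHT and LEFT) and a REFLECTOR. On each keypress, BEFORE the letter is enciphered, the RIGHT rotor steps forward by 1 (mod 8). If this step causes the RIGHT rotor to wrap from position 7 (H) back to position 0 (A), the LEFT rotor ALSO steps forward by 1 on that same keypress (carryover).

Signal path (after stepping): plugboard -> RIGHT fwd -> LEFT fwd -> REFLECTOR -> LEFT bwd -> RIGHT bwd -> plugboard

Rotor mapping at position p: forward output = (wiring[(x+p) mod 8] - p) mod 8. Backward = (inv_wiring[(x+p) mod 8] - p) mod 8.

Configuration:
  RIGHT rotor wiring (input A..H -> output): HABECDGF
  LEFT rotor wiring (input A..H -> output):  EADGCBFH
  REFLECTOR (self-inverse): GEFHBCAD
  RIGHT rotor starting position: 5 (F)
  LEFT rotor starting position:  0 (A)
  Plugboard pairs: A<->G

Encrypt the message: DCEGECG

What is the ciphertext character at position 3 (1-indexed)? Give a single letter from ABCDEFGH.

Char 1 ('D'): step: R->6, L=0; D->plug->D->R->C->L->D->refl->H->L'->H->R'->B->plug->B
Char 2 ('C'): step: R->7, L=0; C->plug->C->R->B->L->A->refl->G->L'->D->R'->F->plug->F
Char 3 ('E'): step: R->0, L->1 (L advanced); E->plug->E->R->C->L->F->refl->C->L'->B->R'->C->plug->C

C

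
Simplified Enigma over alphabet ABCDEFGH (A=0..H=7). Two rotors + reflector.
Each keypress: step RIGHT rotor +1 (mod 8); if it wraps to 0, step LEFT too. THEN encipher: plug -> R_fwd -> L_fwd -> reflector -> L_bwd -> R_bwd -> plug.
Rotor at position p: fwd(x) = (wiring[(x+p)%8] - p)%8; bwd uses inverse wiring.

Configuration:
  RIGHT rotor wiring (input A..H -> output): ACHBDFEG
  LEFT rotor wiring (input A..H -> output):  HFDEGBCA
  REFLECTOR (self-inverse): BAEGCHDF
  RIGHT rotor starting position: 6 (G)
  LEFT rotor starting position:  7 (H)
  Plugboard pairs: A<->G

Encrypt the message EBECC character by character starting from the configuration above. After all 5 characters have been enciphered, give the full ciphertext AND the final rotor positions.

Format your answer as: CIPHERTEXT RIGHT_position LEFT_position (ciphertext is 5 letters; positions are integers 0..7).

Answer: GADHH 3 0

Derivation:
Char 1 ('E'): step: R->7, L=7; E->plug->E->R->C->L->G->refl->D->L'->H->R'->A->plug->G
Char 2 ('B'): step: R->0, L->0 (L advanced); B->plug->B->R->C->L->D->refl->G->L'->E->R'->G->plug->A
Char 3 ('E'): step: R->1, L=0; E->plug->E->R->E->L->G->refl->D->L'->C->R'->D->plug->D
Char 4 ('C'): step: R->2, L=0; C->plug->C->R->B->L->F->refl->H->L'->A->R'->H->plug->H
Char 5 ('C'): step: R->3, L=0; C->plug->C->R->C->L->D->refl->G->L'->E->R'->H->plug->H
Final: ciphertext=GADHH, RIGHT=3, LEFT=0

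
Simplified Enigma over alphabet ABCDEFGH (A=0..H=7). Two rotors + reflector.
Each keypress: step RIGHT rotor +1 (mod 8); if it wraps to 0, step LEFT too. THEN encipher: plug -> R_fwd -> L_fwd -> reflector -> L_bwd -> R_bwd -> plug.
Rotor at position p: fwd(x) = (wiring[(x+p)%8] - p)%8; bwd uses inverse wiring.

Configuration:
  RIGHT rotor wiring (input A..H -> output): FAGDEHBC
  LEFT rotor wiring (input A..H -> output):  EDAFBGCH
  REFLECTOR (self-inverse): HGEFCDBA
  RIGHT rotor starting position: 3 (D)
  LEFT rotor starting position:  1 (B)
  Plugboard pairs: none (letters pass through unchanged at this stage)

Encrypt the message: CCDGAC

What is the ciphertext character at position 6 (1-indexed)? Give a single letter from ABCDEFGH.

Char 1 ('C'): step: R->4, L=1; C->plug->C->R->F->L->B->refl->G->L'->G->R'->D->plug->D
Char 2 ('C'): step: R->5, L=1; C->plug->C->R->F->L->B->refl->G->L'->G->R'->G->plug->G
Char 3 ('D'): step: R->6, L=1; D->plug->D->R->C->L->E->refl->C->L'->A->R'->E->plug->E
Char 4 ('G'): step: R->7, L=1; G->plug->G->R->A->L->C->refl->E->L'->C->R'->H->plug->H
Char 5 ('A'): step: R->0, L->2 (L advanced); A->plug->A->R->F->L->F->refl->D->L'->B->R'->G->plug->G
Char 6 ('C'): step: R->1, L=2; C->plug->C->R->C->L->H->refl->A->L'->E->R'->H->plug->H

H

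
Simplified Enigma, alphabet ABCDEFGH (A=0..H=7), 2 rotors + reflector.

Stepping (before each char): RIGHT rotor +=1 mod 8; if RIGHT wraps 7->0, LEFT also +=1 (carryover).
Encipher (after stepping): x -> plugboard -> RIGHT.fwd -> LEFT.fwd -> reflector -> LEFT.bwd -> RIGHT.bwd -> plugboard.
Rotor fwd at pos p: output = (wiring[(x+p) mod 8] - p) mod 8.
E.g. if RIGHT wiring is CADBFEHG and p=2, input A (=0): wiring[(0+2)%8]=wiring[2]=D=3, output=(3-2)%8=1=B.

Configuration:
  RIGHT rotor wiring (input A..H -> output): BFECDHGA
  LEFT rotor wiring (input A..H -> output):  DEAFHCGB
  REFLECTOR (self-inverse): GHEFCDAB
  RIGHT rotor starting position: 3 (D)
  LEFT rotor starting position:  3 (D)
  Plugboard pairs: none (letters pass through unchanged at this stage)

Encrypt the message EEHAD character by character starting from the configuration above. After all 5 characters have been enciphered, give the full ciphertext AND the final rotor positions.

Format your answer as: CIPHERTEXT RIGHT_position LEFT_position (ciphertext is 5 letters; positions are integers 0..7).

Char 1 ('E'): step: R->4, L=3; E->plug->E->R->F->L->A->refl->G->L'->E->R'->D->plug->D
Char 2 ('E'): step: R->5, L=3; E->plug->E->R->A->L->C->refl->E->L'->B->R'->B->plug->B
Char 3 ('H'): step: R->6, L=3; H->plug->H->R->B->L->E->refl->C->L'->A->R'->A->plug->A
Char 4 ('A'): step: R->7, L=3; A->plug->A->R->B->L->E->refl->C->L'->A->R'->G->plug->G
Char 5 ('D'): step: R->0, L->4 (L advanced); D->plug->D->R->C->L->C->refl->E->L'->G->R'->G->plug->G
Final: ciphertext=DBAGG, RIGHT=0, LEFT=4

Answer: DBAGG 0 4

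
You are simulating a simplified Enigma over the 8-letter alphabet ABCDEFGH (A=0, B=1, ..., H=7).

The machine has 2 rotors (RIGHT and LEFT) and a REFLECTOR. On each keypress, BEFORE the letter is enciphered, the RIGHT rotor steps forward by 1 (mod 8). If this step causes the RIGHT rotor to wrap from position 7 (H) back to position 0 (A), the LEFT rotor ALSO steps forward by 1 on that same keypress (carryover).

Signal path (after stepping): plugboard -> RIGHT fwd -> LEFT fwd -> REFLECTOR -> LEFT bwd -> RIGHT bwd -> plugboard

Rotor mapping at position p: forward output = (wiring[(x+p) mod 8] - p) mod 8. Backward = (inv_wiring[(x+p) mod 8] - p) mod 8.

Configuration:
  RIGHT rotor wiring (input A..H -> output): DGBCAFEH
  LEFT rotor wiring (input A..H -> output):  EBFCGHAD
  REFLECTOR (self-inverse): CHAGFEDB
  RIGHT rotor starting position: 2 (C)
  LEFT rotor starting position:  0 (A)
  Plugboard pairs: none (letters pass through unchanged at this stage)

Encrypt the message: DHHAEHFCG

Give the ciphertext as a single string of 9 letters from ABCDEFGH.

Char 1 ('D'): step: R->3, L=0; D->plug->D->R->B->L->B->refl->H->L'->F->R'->B->plug->B
Char 2 ('H'): step: R->4, L=0; H->plug->H->R->G->L->A->refl->C->L'->D->R'->D->plug->D
Char 3 ('H'): step: R->5, L=0; H->plug->H->R->D->L->C->refl->A->L'->G->R'->D->plug->D
Char 4 ('A'): step: R->6, L=0; A->plug->A->R->G->L->A->refl->C->L'->D->R'->E->plug->E
Char 5 ('E'): step: R->7, L=0; E->plug->E->R->D->L->C->refl->A->L'->G->R'->G->plug->G
Char 6 ('H'): step: R->0, L->1 (L advanced); H->plug->H->R->H->L->D->refl->G->L'->E->R'->G->plug->G
Char 7 ('F'): step: R->1, L=1; F->plug->F->R->D->L->F->refl->E->L'->B->R'->C->plug->C
Char 8 ('C'): step: R->2, L=1; C->plug->C->R->G->L->C->refl->A->L'->A->R'->B->plug->B
Char 9 ('G'): step: R->3, L=1; G->plug->G->R->D->L->F->refl->E->L'->B->R'->D->plug->D

Answer: BDDEGGCBD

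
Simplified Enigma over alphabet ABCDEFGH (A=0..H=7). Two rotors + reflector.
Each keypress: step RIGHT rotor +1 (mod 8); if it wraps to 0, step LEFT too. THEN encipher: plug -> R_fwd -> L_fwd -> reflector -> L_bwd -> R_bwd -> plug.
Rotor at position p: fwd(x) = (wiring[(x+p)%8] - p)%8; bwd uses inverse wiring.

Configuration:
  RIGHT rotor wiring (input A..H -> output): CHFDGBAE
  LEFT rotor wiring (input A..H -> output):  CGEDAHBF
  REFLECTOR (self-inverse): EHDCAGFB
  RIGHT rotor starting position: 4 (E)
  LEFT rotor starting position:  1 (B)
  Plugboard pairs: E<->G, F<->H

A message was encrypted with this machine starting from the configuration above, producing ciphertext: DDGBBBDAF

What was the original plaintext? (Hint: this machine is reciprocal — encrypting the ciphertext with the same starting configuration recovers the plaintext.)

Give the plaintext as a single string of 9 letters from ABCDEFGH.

Char 1 ('D'): step: R->5, L=1; D->plug->D->R->F->L->A->refl->E->L'->G->R'->G->plug->E
Char 2 ('D'): step: R->6, L=1; D->plug->D->R->B->L->D->refl->C->L'->C->R'->A->plug->A
Char 3 ('G'): step: R->7, L=1; G->plug->E->R->E->L->G->refl->F->L'->A->R'->C->plug->C
Char 4 ('B'): step: R->0, L->2 (L advanced); B->plug->B->R->H->L->E->refl->A->L'->G->R'->E->plug->G
Char 5 ('B'): step: R->1, L=2; B->plug->B->R->E->L->H->refl->B->L'->B->R'->H->plug->F
Char 6 ('B'): step: R->2, L=2; B->plug->B->R->B->L->B->refl->H->L'->E->R'->C->plug->C
Char 7 ('D'): step: R->3, L=2; D->plug->D->R->F->L->D->refl->C->L'->A->R'->A->plug->A
Char 8 ('A'): step: R->4, L=2; A->plug->A->R->C->L->G->refl->F->L'->D->R'->F->plug->H
Char 9 ('F'): step: R->5, L=2; F->plug->H->R->B->L->B->refl->H->L'->E->R'->A->plug->A

Answer: EACGFCAHA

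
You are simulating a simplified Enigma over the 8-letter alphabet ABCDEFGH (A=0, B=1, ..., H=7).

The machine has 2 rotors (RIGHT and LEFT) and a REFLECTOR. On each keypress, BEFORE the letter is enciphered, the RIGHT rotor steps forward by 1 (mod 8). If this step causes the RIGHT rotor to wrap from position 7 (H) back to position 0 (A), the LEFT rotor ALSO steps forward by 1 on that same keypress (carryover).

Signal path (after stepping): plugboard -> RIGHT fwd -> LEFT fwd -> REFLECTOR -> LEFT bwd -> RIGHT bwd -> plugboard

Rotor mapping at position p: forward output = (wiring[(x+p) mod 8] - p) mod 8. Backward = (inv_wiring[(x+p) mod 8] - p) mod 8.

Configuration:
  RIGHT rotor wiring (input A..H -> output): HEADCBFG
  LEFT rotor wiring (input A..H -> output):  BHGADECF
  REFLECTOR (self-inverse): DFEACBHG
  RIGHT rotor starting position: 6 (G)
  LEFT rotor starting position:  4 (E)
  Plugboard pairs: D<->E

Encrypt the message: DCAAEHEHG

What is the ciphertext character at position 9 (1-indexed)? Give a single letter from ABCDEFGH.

Char 1 ('D'): step: R->7, L=4; D->plug->E->R->E->L->F->refl->B->L'->D->R'->F->plug->F
Char 2 ('C'): step: R->0, L->5 (L advanced); C->plug->C->R->A->L->H->refl->G->L'->H->R'->A->plug->A
Char 3 ('A'): step: R->1, L=5; A->plug->A->R->D->L->E->refl->C->L'->E->R'->F->plug->F
Char 4 ('A'): step: R->2, L=5; A->plug->A->R->G->L->D->refl->A->L'->C->R'->H->plug->H
Char 5 ('E'): step: R->3, L=5; E->plug->D->R->C->L->A->refl->D->L'->G->R'->C->plug->C
Char 6 ('H'): step: R->4, L=5; H->plug->H->R->H->L->G->refl->H->L'->A->R'->F->plug->F
Char 7 ('E'): step: R->5, L=5; E->plug->D->R->C->L->A->refl->D->L'->G->R'->G->plug->G
Char 8 ('H'): step: R->6, L=5; H->plug->H->R->D->L->E->refl->C->L'->E->R'->G->plug->G
Char 9 ('G'): step: R->7, L=5; G->plug->G->R->C->L->A->refl->D->L'->G->R'->H->plug->H

H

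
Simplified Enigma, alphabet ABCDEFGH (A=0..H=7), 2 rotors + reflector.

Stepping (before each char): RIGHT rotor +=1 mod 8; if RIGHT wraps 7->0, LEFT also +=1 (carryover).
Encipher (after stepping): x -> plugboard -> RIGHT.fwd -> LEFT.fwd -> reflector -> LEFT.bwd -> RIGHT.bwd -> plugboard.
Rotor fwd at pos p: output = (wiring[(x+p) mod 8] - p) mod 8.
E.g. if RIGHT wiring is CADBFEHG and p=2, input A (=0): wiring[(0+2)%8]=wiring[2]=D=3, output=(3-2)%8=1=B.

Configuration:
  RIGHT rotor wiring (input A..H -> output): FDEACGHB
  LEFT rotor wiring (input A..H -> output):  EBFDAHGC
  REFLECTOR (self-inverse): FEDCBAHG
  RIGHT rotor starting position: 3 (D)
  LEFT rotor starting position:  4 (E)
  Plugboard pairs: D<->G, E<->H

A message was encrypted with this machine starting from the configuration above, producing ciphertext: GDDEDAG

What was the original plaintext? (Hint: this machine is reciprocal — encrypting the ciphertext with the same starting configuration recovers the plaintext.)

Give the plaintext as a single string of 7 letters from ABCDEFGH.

Char 1 ('G'): step: R->4, L=4; G->plug->D->R->F->L->F->refl->A->L'->E->R'->H->plug->E
Char 2 ('D'): step: R->5, L=4; D->plug->G->R->D->L->G->refl->H->L'->H->R'->F->plug->F
Char 3 ('D'): step: R->6, L=4; D->plug->G->R->E->L->A->refl->F->L'->F->R'->D->plug->G
Char 4 ('E'): step: R->7, L=4; E->plug->H->R->A->L->E->refl->B->L'->G->R'->B->plug->B
Char 5 ('D'): step: R->0, L->5 (L advanced); D->plug->G->R->H->L->D->refl->C->L'->A->R'->D->plug->G
Char 6 ('A'): step: R->1, L=5; A->plug->A->R->C->L->F->refl->A->L'->F->R'->E->plug->H
Char 7 ('G'): step: R->2, L=5; G->plug->D->R->E->L->E->refl->B->L'->B->R'->H->plug->E

Answer: EFGBGHE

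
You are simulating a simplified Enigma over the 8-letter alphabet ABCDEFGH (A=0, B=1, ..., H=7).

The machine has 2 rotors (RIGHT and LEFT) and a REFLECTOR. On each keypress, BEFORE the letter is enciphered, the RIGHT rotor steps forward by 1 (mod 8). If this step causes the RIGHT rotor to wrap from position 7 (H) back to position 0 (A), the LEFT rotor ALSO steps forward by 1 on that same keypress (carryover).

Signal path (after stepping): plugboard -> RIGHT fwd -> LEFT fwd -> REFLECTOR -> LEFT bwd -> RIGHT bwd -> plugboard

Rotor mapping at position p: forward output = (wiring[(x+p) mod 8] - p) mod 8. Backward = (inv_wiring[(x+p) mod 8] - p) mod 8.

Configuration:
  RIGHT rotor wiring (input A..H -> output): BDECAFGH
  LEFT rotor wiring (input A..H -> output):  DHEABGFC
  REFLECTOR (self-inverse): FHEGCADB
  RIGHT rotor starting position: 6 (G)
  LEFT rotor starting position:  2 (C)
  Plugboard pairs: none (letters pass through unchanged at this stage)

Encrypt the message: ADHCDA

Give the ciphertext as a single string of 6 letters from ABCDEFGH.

Answer: EAFDFF

Derivation:
Char 1 ('A'): step: R->7, L=2; A->plug->A->R->A->L->C->refl->E->L'->D->R'->E->plug->E
Char 2 ('D'): step: R->0, L->3 (L advanced); D->plug->D->R->C->L->D->refl->G->L'->B->R'->A->plug->A
Char 3 ('H'): step: R->1, L=3; H->plug->H->R->A->L->F->refl->A->L'->F->R'->F->plug->F
Char 4 ('C'): step: R->2, L=3; C->plug->C->R->G->L->E->refl->C->L'->D->R'->D->plug->D
Char 5 ('D'): step: R->3, L=3; D->plug->D->R->D->L->C->refl->E->L'->G->R'->F->plug->F
Char 6 ('A'): step: R->4, L=3; A->plug->A->R->E->L->H->refl->B->L'->H->R'->F->plug->F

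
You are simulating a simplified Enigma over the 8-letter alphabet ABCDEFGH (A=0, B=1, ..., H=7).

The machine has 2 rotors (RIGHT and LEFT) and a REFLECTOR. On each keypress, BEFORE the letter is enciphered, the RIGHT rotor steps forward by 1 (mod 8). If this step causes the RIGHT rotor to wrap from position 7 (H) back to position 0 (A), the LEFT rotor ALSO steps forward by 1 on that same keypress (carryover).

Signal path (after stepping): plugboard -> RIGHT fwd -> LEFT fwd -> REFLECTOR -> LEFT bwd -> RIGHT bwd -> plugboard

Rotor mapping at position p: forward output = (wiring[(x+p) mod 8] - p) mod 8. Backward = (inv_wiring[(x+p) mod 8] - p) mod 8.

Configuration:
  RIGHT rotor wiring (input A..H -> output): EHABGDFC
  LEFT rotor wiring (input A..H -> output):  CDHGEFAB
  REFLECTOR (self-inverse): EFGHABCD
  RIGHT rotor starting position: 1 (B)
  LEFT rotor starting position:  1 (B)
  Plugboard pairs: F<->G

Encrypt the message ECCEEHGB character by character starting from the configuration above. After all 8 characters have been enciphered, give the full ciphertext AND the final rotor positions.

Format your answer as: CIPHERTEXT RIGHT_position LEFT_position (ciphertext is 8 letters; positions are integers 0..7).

Char 1 ('E'): step: R->2, L=1; E->plug->E->R->D->L->D->refl->H->L'->F->R'->H->plug->H
Char 2 ('C'): step: R->3, L=1; C->plug->C->R->A->L->C->refl->G->L'->B->R'->F->plug->G
Char 3 ('C'): step: R->4, L=1; C->plug->C->R->B->L->G->refl->C->L'->A->R'->E->plug->E
Char 4 ('E'): step: R->5, L=1; E->plug->E->R->C->L->F->refl->B->L'->H->R'->D->plug->D
Char 5 ('E'): step: R->6, L=1; E->plug->E->R->C->L->F->refl->B->L'->H->R'->A->plug->A
Char 6 ('H'): step: R->7, L=1; H->plug->H->R->G->L->A->refl->E->L'->E->R'->G->plug->F
Char 7 ('G'): step: R->0, L->2 (L advanced); G->plug->F->R->D->L->D->refl->H->L'->F->R'->G->plug->F
Char 8 ('B'): step: R->1, L=2; B->plug->B->R->H->L->B->refl->F->L'->A->R'->C->plug->C
Final: ciphertext=HGEDAFFC, RIGHT=1, LEFT=2

Answer: HGEDAFFC 1 2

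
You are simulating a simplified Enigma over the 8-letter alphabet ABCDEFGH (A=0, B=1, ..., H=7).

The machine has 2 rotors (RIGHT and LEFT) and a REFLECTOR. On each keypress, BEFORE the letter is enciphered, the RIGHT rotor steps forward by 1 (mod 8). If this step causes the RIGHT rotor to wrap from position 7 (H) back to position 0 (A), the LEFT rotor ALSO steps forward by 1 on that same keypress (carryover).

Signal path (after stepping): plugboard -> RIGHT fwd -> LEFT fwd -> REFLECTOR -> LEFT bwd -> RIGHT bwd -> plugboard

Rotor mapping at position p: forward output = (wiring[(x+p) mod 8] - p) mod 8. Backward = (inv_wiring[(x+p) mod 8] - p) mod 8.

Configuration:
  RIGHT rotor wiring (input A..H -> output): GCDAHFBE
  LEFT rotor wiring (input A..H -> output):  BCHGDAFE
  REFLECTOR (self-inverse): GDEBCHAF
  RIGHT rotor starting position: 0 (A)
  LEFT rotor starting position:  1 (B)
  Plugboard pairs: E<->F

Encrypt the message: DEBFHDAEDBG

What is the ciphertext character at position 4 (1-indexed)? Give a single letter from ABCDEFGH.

Char 1 ('D'): step: R->1, L=1; D->plug->D->R->G->L->D->refl->B->L'->A->R'->F->plug->E
Char 2 ('E'): step: R->2, L=1; E->plug->F->R->C->L->F->refl->H->L'->E->R'->G->plug->G
Char 3 ('B'): step: R->3, L=1; B->plug->B->R->E->L->H->refl->F->L'->C->R'->C->plug->C
Char 4 ('F'): step: R->4, L=1; F->plug->E->R->C->L->F->refl->H->L'->E->R'->H->plug->H

H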